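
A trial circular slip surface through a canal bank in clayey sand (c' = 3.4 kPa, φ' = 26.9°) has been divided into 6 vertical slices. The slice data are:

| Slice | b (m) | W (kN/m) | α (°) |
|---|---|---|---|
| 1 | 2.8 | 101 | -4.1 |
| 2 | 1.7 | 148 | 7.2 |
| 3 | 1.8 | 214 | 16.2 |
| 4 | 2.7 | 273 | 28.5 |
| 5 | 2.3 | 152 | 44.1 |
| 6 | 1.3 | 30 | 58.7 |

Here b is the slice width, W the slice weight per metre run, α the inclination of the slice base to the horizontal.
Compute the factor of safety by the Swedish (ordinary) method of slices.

FS = 1.40

Ordinary method of slices: FS = Σ[c'·Δl_i + (W_i cosα_i)·tanφ'] / Σ W_i sinα_i, with Δl_i = b_i / cosα_i.
Slice 1: Δl = 2.8/cos(-4.1°) = 2.807 m; N'_1 = 101·cos(-4.1°) = 100.7; c'Δl = 9.54; W sinα = -7.2
Slice 2: Δl = 1.7/cos7.2° = 1.714 m; N'_2 = 148·cos7.2° = 146.8; c'Δl = 5.83; W sinα = 18.5
Slice 3: Δl = 1.8/cos16.2° = 1.874 m; N'_3 = 214·cos16.2° = 205.5; c'Δl = 6.37; W sinα = 59.7
Slice 4: Δl = 2.7/cos28.5° = 3.072 m; N'_4 = 273·cos28.5° = 239.9; c'Δl = 10.45; W sinα = 130.3
Slice 5: Δl = 2.3/cos44.1° = 3.203 m; N'_5 = 152·cos44.1° = 109.2; c'Δl = 10.89; W sinα = 105.8
Slice 6: Δl = 1.3/cos58.7° = 2.502 m; N'_6 = 30·cos58.7° = 15.6; c'Δl = 8.51; W sinα = 25.6
Σc'Δl = 51.6 kN/m; ΣN' = 817.7 kN/m; ΣW sinα = 332.7 kN/m
Resisting = 51.6 + 817.7·tan26.9° = 51.6 + 414.9 = 466.4 kN/m
FS = 466.4 / 332.7 = 1.402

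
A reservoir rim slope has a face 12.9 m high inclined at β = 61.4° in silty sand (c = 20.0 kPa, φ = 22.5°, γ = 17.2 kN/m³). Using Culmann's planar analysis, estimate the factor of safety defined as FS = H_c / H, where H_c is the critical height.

H_c = (4c/γ) · sinβ cosφ / [1 − cos(β − φ)]
    = (4·20.0/17.2) · sin61.4°·cos22.5° / [1 − cos38.9°]
    = 4.651 · 0.8112 / 0.2218 = 17.01 m
FS = H_c / H = 17.01 / 12.9 = 1.319

FS = 1.32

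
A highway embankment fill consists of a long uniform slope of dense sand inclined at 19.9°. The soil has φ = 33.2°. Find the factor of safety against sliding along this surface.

FS = 1.81

For a dry cohesionless infinite slope the factor of safety is FS = tanφ / tanβ.
FS = tan33.2° / tan19.9° = 0.6544 / 0.3620 = 1.808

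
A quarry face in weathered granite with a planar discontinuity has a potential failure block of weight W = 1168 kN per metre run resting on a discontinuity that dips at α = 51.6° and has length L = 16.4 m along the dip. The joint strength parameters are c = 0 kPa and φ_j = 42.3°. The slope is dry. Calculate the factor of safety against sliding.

Resolving the block weight along and normal to the plane and applying the Mohr–Coulomb strength on the joint:
N' = W cosα = 1168·cos51.6° = 725.5 kN/m
Driving force T = W sinα = 1168·sin51.6° = 915.4 kN/m
Resisting force R = c·L + N'·tanφ_j = 0·16.4 + 725.5·tan42.3° = 0.0 + 660.2 = 660.2 kN/m
FS = R / T = 660.2 / 915.4 = 0.721

FS = 0.72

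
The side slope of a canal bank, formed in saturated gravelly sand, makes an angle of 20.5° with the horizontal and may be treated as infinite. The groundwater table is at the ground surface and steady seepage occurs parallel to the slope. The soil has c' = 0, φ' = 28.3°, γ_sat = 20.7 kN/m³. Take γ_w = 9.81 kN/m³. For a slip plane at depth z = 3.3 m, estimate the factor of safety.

With seepage parallel to the slope and the water table at the surface, the effective normal stress on the slip plane uses the buoyant unit weight γ' = γ_sat − γ_w while the driving shear stress uses γ_sat:
FS = [c' + γ' z cos²β tanφ'] / [γ_sat z sinβ cosβ]
(For c' = 0 this reduces to FS = (γ'/γ_sat)·tanφ'/tanβ.)
γ' = 20.7 − 9.81 = 10.89 kN/m³
Numerator = 0.0 + 10.89·3.3·cos²20.5°·tan28.3° = 0.0 + 10.89·3.3·0.8774·0.5384 = 16.977 kPa
Denominator = 20.7·3.3·sin20.5°·cos20.5° = 20.7·3.3·0.3502·0.9367 = 22.408 kPa
FS = 16.977 / 22.408 = 0.758

FS = 0.76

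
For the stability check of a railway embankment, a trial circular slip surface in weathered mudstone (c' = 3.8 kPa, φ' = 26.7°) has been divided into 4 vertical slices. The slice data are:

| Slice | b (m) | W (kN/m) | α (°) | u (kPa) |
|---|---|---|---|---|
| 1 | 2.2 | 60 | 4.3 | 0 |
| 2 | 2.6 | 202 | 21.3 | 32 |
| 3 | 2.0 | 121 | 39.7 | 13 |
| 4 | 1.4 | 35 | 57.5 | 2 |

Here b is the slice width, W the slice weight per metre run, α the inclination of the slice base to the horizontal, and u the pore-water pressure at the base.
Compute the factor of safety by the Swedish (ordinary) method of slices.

FS = 0.84

Ordinary method of slices: FS = Σ[c'·Δl_i + (W_i cosα_i − u_i·Δl_i)·tanφ'] / Σ W_i sinα_i, with Δl_i = b_i / cosα_i.
Slice 1: Δl = 2.2/cos4.3° = 2.206 m; N'_1 = 60·cos4.3° − 0·2.206 = 59.8; c'Δl = 8.38; W sinα = 4.5
Slice 2: Δl = 2.6/cos21.3° = 2.791 m; N'_2 = 202·cos21.3° − 32·2.791 = 98.9; c'Δl = 10.60; W sinα = 73.4
Slice 3: Δl = 2.0/cos39.7° = 2.599 m; N'_3 = 121·cos39.7° − 13·2.599 = 59.3; c'Δl = 9.88; W sinα = 77.3
Slice 4: Δl = 1.4/cos57.5° = 2.606 m; N'_4 = 35·cos57.5° − 2·2.606 = 13.6; c'Δl = 9.90; W sinα = 29.5
Σc'Δl = 38.8 kN/m; ΣN' = 231.6 kN/m; ΣW sinα = 184.7 kN/m
Resisting = 38.8 + 231.6·tan26.7° = 38.8 + 116.5 = 155.3 kN/m
FS = 155.3 / 184.7 = 0.841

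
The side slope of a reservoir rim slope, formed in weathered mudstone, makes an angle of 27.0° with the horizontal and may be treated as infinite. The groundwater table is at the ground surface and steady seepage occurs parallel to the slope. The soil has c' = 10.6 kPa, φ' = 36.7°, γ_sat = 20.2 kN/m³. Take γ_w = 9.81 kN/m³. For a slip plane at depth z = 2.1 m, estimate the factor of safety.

FS = 1.37

With seepage parallel to the slope and the water table at the surface, the effective normal stress on the slip plane uses the buoyant unit weight γ' = γ_sat − γ_w while the driving shear stress uses γ_sat:
FS = [c' + γ' z cos²β tanφ'] / [γ_sat z sinβ cosβ]
γ' = 20.2 − 9.81 = 10.39 kN/m³
Numerator = 10.6 + 10.39·2.1·cos²27.0°·tan36.7° = 10.6 + 10.39·2.1·0.7939·0.7454 = 23.511 kPa
Denominator = 20.2·2.1·sin27.0°·cos27.0° = 20.2·2.1·0.4540·0.8910 = 17.159 kPa
FS = 23.511 / 17.159 = 1.370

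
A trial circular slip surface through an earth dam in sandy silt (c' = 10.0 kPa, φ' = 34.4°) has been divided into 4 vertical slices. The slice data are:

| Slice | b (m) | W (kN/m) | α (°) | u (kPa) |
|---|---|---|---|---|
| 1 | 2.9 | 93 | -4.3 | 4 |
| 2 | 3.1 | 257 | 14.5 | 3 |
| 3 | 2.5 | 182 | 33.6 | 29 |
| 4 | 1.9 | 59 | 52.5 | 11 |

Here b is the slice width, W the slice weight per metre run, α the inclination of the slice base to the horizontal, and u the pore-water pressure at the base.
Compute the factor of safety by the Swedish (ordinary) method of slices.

Ordinary method of slices: FS = Σ[c'·Δl_i + (W_i cosα_i − u_i·Δl_i)·tanφ'] / Σ W_i sinα_i, with Δl_i = b_i / cosα_i.
Slice 1: Δl = 2.9/cos(-4.3°) = 2.908 m; N'_1 = 93·cos(-4.3°) − 4·2.908 = 81.1; c'Δl = 29.08; W sinα = -7.0
Slice 2: Δl = 3.1/cos14.5° = 3.202 m; N'_2 = 257·cos14.5° − 3·3.202 = 239.2; c'Δl = 32.02; W sinα = 64.3
Slice 3: Δl = 2.5/cos33.6° = 3.001 m; N'_3 = 182·cos33.6° − 29·3.001 = 64.5; c'Δl = 30.01; W sinα = 100.7
Slice 4: Δl = 1.9/cos52.5° = 3.121 m; N'_4 = 59·cos52.5° − 11·3.121 = 1.6; c'Δl = 31.21; W sinα = 46.8
Σc'Δl = 122.3 kN/m; ΣN' = 386.4 kN/m; ΣW sinα = 204.9 kN/m
Resisting = 122.3 + 386.4·tan34.4° = 122.3 + 264.6 = 386.9 kN/m
FS = 386.9 / 204.9 = 1.888

FS = 1.89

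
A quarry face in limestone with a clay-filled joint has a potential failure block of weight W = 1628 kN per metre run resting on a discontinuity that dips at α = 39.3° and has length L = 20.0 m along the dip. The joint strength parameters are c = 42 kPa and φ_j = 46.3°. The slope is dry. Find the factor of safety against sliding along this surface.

Resolving the block weight along and normal to the plane and applying the Mohr–Coulomb strength on the joint:
N' = W cosα = 1628·cos39.3° = 1259.8 kN/m
Driving force T = W sinα = 1628·sin39.3° = 1031.1 kN/m
Resisting force R = c·L + N'·tanφ_j = 42·20.0 + 1259.8·tan46.3° = 840.0 + 1318.3 = 2158.3 kN/m
FS = R / T = 2158.3 / 1031.1 = 2.093

FS = 2.09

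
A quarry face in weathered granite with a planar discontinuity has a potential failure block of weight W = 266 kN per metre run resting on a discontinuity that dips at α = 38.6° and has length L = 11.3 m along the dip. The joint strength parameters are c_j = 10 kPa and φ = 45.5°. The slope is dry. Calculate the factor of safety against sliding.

Resolving the block weight along and normal to the plane and applying the Mohr–Coulomb strength on the joint:
N' = W cosα = 266·cos38.6° = 207.9 kN/m
Driving force T = W sinα = 266·sin38.6° = 166.0 kN/m
Resisting force R = c_j·L + N'·tanφ = 10·11.3 + 207.9·tan45.5° = 113.0 + 211.5 = 324.5 kN/m
FS = R / T = 324.5 / 166.0 = 1.956

FS = 1.96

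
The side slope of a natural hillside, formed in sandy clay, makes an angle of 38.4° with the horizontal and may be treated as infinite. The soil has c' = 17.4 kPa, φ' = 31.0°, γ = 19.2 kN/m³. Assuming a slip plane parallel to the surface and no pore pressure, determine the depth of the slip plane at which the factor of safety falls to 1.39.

z = 2.95 m

Setting FS = 1.39 in FS = [c' + γz cos²β tanφ'] / [γz sinβ cosβ] and solving for z:
z = c' / [γ cosβ (FS·sinβ − cosβ·tanφ')]
  = 17.4 / [19.2·cos38.4°·(1.39·sin38.4° − cos38.4°·tan31.0°)]
  = 17.4 / [19.2·0.7837·(1.39·0.6211 − 0.7837·0.6009)]
  = 17.4 / 5.9060 = 2.946 m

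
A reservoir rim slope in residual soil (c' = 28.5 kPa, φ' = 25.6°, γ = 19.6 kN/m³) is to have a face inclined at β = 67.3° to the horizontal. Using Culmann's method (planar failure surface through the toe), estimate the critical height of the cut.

Culmann's analysis gives the critical failure plane at α_cr = (β + φ')/2 = (67.3 + 25.6)/2 = 46.5°, and the critical height
H_c = (4c'/γ) · sinβ cosφ' / [1 − cos(β − φ')]
    = (4·28.5/19.6) · sin67.3°·cos25.6° / [1 − cos(41.7°)]
    = 5.816 · 0.9225·0.9018 / [1 − 0.7466]
    = 5.816 · 0.8320 / 0.2534
    = 19.10 m

H_c = 19.10 m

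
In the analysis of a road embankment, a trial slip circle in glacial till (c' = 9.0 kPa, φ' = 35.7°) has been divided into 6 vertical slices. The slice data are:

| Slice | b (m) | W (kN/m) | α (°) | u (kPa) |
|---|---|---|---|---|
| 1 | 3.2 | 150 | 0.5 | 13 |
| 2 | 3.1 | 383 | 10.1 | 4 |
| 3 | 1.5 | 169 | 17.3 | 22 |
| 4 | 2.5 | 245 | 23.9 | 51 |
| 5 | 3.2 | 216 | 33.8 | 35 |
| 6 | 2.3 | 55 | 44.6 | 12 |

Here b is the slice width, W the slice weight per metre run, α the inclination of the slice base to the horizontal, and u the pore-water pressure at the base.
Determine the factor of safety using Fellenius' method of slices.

FS = 1.81

Ordinary method of slices: FS = Σ[c'·Δl_i + (W_i cosα_i − u_i·Δl_i)·tanφ'] / Σ W_i sinα_i, with Δl_i = b_i / cosα_i.
Slice 1: Δl = 3.2/cos0.5° = 3.200 m; N'_1 = 150·cos0.5° − 13·3.200 = 108.4; c'Δl = 28.80; W sinα = 1.3
Slice 2: Δl = 3.1/cos10.1° = 3.149 m; N'_2 = 383·cos10.1° − 4·3.149 = 364.5; c'Δl = 28.34; W sinα = 67.2
Slice 3: Δl = 1.5/cos17.3° = 1.571 m; N'_3 = 169·cos17.3° − 22·1.571 = 126.8; c'Δl = 14.14; W sinα = 50.3
Slice 4: Δl = 2.5/cos23.9° = 2.734 m; N'_4 = 245·cos23.9° − 51·2.734 = 84.5; c'Δl = 24.61; W sinα = 99.3
Slice 5: Δl = 3.2/cos33.8° = 3.851 m; N'_5 = 216·cos33.8° − 35·3.851 = 44.7; c'Δl = 34.66; W sinα = 120.2
Slice 6: Δl = 2.3/cos44.6° = 3.230 m; N'_6 = 55·cos44.6° − 12·3.230 = 0.4; c'Δl = 29.07; W sinα = 38.6
Σc'Δl = 159.6 kN/m; ΣN' = 729.3 kN/m; ΣW sinα = 376.8 kN/m
Resisting = 159.6 + 729.3·tan35.7° = 159.6 + 524.1 = 683.7 kN/m
FS = 683.7 / 376.8 = 1.815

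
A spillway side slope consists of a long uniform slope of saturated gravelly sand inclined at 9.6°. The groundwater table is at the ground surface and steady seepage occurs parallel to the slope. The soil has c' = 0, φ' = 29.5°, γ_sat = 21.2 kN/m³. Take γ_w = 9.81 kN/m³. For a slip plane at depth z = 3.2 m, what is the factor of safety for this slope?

With seepage parallel to the slope and the water table at the surface, the effective normal stress on the slip plane uses the buoyant unit weight γ' = γ_sat − γ_w while the driving shear stress uses γ_sat:
FS = [c' + γ' z cos²β tanφ'] / [γ_sat z sinβ cosβ]
(For c' = 0 this reduces to FS = (γ'/γ_sat)·tanφ'/tanβ.)
γ' = 21.2 − 9.81 = 11.39 kN/m³
Numerator = 0.0 + 11.39·3.2·cos²9.6°·tan29.5° = 0.0 + 11.39·3.2·0.9722·0.5658 = 20.048 kPa
Denominator = 21.2·3.2·sin9.6°·cos9.6° = 21.2·3.2·0.1668·0.9860 = 11.155 kPa
FS = 20.048 / 11.155 = 1.797

FS = 1.80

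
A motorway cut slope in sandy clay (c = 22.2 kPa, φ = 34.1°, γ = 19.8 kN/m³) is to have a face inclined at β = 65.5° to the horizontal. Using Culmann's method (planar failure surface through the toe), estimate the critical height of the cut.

Culmann's analysis gives the critical failure plane at α_cr = (β + φ)/2 = (65.5 + 34.1)/2 = 49.8°, and the critical height
H_c = (4c/γ) · sinβ cosφ / [1 − cos(β − φ)]
    = (4·22.2/19.8) · sin65.5°·cos34.1° / [1 − cos(31.4°)]
    = 4.485 · 0.9100·0.8281 / [1 − 0.8536]
    = 4.485 · 0.7535 / 0.1464
    = 23.08 m

H_c = 23.08 m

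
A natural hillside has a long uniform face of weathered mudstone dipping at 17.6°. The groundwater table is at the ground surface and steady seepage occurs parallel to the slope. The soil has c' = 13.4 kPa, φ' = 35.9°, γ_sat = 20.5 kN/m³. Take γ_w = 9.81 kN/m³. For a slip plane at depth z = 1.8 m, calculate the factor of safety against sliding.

FS = 2.45

With seepage parallel to the slope and the water table at the surface, the effective normal stress on the slip plane uses the buoyant unit weight γ' = γ_sat − γ_w while the driving shear stress uses γ_sat:
FS = [c' + γ' z cos²β tanφ'] / [γ_sat z sinβ cosβ]
γ' = 20.5 − 9.81 = 10.69 kN/m³
Numerator = 13.4 + 10.69·1.8·cos²17.6°·tan35.9° = 13.4 + 10.69·1.8·0.9086·0.7239 = 26.055 kPa
Denominator = 20.5·1.8·sin17.6°·cos17.6° = 20.5·1.8·0.3024·0.9532 = 10.635 kPa
FS = 26.055 / 10.635 = 2.450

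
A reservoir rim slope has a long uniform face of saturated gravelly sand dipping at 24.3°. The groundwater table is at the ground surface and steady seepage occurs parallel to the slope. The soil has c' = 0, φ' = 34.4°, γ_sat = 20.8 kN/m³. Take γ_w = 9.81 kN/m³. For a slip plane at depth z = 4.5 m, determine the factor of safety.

FS = 0.80

With seepage parallel to the slope and the water table at the surface, the effective normal stress on the slip plane uses the buoyant unit weight γ' = γ_sat − γ_w while the driving shear stress uses γ_sat:
FS = [c' + γ' z cos²β tanφ'] / [γ_sat z sinβ cosβ]
(For c' = 0 this reduces to FS = (γ'/γ_sat)·tanφ'/tanβ.)
γ' = 20.8 − 9.81 = 10.99 kN/m³
Numerator = 0.0 + 10.99·4.5·cos²24.3°·tan34.4° = 0.0 + 10.99·4.5·0.8307·0.6847 = 28.128 kPa
Denominator = 20.8·4.5·sin24.3°·cos24.3° = 20.8·4.5·0.4115·0.9114 = 35.105 kPa
FS = 28.128 / 35.105 = 0.801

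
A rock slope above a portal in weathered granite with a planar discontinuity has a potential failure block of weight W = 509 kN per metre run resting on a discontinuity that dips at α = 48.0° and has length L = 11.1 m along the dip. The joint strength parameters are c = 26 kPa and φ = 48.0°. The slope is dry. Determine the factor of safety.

FS = 1.76

Resolving the block weight along and normal to the plane and applying the Mohr–Coulomb strength on the joint:
N' = W cosα = 509·cos48.0° = 340.6 kN/m
Driving force T = W sinα = 509·sin48.0° = 378.3 kN/m
Resisting force R = c·L + N'·tanφ = 26·11.1 + 340.6·tan48.0° = 288.6 + 378.3 = 666.9 kN/m
FS = R / T = 666.9 / 378.3 = 1.763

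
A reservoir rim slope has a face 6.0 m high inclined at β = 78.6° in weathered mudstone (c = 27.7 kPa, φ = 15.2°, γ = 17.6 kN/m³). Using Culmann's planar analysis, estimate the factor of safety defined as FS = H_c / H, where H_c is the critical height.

H_c = (4c/γ) · sinβ cosφ / [1 − cos(β − φ)]
    = (4·27.7/17.6) · sin78.6°·cos15.2° / [1 − cos63.4°]
    = 6.295 · 0.9460 / 0.5522 = 10.78 m
FS = H_c / H = 10.78 / 6.0 = 1.797

FS = 1.80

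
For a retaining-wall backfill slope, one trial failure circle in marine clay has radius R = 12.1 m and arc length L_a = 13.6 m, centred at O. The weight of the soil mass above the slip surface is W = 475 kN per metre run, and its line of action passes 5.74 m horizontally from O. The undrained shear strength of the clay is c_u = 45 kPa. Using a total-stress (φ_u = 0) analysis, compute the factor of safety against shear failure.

FS = 2.72

Taking moments about the centre O, the resisting moment is provided by the undrained shear strength acting along the arc:
M_R = c_u·L_a·R = 45·13.60·12.1 = 7405.2 kN·m/m
M_D = W·d = 475·5.74 = 2726.5 kN·m/m
FS = M_R / M_D = 7405.2 / 2726.5 = 2.716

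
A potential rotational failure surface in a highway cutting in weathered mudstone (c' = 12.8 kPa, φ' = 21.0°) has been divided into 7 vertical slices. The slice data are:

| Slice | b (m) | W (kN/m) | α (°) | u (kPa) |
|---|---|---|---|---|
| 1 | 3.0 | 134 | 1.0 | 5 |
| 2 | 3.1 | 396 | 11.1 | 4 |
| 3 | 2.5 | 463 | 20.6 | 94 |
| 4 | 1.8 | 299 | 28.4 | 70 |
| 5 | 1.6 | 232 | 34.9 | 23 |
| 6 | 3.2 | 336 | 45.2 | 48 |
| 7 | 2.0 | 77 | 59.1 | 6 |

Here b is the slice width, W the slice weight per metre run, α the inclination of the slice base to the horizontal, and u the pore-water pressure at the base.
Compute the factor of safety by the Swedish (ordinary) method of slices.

Ordinary method of slices: FS = Σ[c'·Δl_i + (W_i cosα_i − u_i·Δl_i)·tanφ'] / Σ W_i sinα_i, with Δl_i = b_i / cosα_i.
Slice 1: Δl = 3.0/cos1.0° = 3.000 m; N'_1 = 134·cos1.0° − 5·3.000 = 119.0; c'Δl = 38.41; W sinα = 2.3
Slice 2: Δl = 3.1/cos11.1° = 3.159 m; N'_2 = 396·cos11.1° − 4·3.159 = 376.0; c'Δl = 40.44; W sinα = 76.2
Slice 3: Δl = 2.5/cos20.6° = 2.671 m; N'_3 = 463·cos20.6° − 94·2.671 = 182.3; c'Δl = 34.19; W sinα = 162.9
Slice 4: Δl = 1.8/cos28.4° = 2.046 m; N'_4 = 299·cos28.4° − 70·2.046 = 119.8; c'Δl = 26.19; W sinα = 142.2
Slice 5: Δl = 1.6/cos34.9° = 1.951 m; N'_5 = 232·cos34.9° − 23·1.951 = 145.4; c'Δl = 24.97; W sinα = 132.7
Slice 6: Δl = 3.2/cos45.2° = 4.541 m; N'_6 = 336·cos45.2° − 48·4.541 = 18.8; c'Δl = 58.13; W sinα = 238.4
Slice 7: Δl = 2.0/cos59.1° = 3.895 m; N'_7 = 77·cos59.1° − 6·3.895 = 16.2; c'Δl = 49.85; W sinα = 66.1
Σc'Δl = 272.2 kN/m; ΣN' = 977.4 kN/m; ΣW sinα = 820.9 kN/m
Resisting = 272.2 + 977.4·tan21.0° = 272.2 + 375.2 = 647.4 kN/m
FS = 647.4 / 820.9 = 0.789

FS = 0.79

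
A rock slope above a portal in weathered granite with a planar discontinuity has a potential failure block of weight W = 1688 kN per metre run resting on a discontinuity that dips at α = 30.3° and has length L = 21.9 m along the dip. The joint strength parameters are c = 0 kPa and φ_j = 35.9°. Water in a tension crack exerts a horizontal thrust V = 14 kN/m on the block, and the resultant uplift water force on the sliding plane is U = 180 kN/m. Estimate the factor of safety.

FS = 1.06

Resolving the block weight along and normal to the plane and applying the Mohr–Coulomb strength on the joint:
N' = W cosα − U − V sinα = 1688·cos30.3° − 180 − 14·sin30.3° = 1270.3 kN/m
Driving force T = W sinα + V cosα = 1688·sin30.3° + 14·cos30.3° = 863.7 kN/m
Resisting force R = c·L + N'·tanφ_j = 0·21.9 + 1270.3·tan35.9° = 0.0 + 919.6 = 919.6 kN/m
FS = R / T = 919.6 / 863.7 = 1.065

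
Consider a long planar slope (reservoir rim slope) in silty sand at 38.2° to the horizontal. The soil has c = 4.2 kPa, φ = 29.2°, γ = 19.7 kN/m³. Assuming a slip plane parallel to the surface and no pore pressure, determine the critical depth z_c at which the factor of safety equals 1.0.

Setting FS = 1.00 in FS = [c + γz cos²β tanφ] / [γz sinβ cosβ] and solving for z:
z = c / [γ cosβ (FS·sinβ − cosβ·tanφ)]
  = 4.2 / [19.7·cos38.2°·(1.00·sin38.2° − cos38.2°·tan29.2°)]
  = 4.2 / [19.7·0.7859·(1.00·0.6184 − 0.7859·0.5589)]
  = 4.2 / 2.7744 = 1.514 m

z_c = 1.51 m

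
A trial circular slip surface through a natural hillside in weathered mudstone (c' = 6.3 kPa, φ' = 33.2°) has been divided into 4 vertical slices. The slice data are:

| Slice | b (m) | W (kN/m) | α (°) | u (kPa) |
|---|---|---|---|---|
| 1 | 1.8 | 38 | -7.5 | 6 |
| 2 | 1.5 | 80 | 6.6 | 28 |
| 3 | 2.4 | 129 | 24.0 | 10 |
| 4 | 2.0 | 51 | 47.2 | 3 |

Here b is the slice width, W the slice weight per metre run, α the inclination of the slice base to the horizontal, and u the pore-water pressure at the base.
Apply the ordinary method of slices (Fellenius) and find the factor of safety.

Ordinary method of slices: FS = Σ[c'·Δl_i + (W_i cosα_i − u_i·Δl_i)·tanφ'] / Σ W_i sinα_i, with Δl_i = b_i / cosα_i.
Slice 1: Δl = 1.8/cos(-7.5°) = 1.816 m; N'_1 = 38·cos(-7.5°) − 6·1.816 = 26.8; c'Δl = 11.44; W sinα = -5.0
Slice 2: Δl = 1.5/cos6.6° = 1.510 m; N'_2 = 80·cos6.6° − 28·1.510 = 37.2; c'Δl = 9.51; W sinα = 9.2
Slice 3: Δl = 2.4/cos24.0° = 2.627 m; N'_3 = 129·cos24.0° − 10·2.627 = 91.6; c'Δl = 16.55; W sinα = 52.5
Slice 4: Δl = 2.0/cos47.2° = 2.944 m; N'_4 = 51·cos47.2° − 3·2.944 = 25.8; c'Δl = 18.54; W sinα = 37.4
Σc'Δl = 56.0 kN/m; ΣN' = 181.4 kN/m; ΣW sinα = 94.1 kN/m
Resisting = 56.0 + 181.4·tan33.2° = 56.0 + 118.7 = 174.7 kN/m
FS = 174.7 / 94.1 = 1.856

FS = 1.86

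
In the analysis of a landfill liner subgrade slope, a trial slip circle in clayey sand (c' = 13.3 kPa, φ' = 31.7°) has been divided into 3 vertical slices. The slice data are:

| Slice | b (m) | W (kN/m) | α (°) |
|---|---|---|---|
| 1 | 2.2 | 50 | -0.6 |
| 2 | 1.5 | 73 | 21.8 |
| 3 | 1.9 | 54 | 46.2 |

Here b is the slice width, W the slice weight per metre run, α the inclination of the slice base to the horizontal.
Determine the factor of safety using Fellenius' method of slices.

Ordinary method of slices: FS = Σ[c'·Δl_i + (W_i cosα_i)·tanφ'] / Σ W_i sinα_i, with Δl_i = b_i / cosα_i.
Slice 1: Δl = 2.2/cos(-0.6°) = 2.200 m; N'_1 = 50·cos(-0.6°) = 50.0; c'Δl = 29.26; W sinα = -0.5
Slice 2: Δl = 1.5/cos21.8° = 1.616 m; N'_2 = 73·cos21.8° = 67.8; c'Δl = 21.49; W sinα = 27.1
Slice 3: Δl = 1.9/cos46.2° = 2.745 m; N'_3 = 54·cos46.2° = 37.4; c'Δl = 36.51; W sinα = 39.0
Σc'Δl = 87.3 kN/m; ΣN' = 155.2 kN/m; ΣW sinα = 65.6 kN/m
Resisting = 87.3 + 155.2·tan31.7° = 87.3 + 95.8 = 183.1 kN/m
FS = 183.1 / 65.6 = 2.793

FS = 2.79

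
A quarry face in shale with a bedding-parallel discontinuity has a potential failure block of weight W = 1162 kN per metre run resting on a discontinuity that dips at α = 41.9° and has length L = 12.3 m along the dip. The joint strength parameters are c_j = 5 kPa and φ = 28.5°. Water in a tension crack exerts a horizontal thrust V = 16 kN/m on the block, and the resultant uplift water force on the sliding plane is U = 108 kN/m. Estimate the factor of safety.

FS = 0.59

Resolving the block weight along and normal to the plane and applying the Mohr–Coulomb strength on the joint:
N' = W cosα − U − V sinα = 1162·cos41.9° − 108 − 16·sin41.9° = 746.2 kN/m
Driving force T = W sinα + V cosα = 1162·sin41.9° + 16·cos41.9° = 787.9 kN/m
Resisting force R = c_j·L + N'·tanφ = 5·12.3 + 746.2·tan28.5° = 61.5 + 405.2 = 466.7 kN/m
FS = R / T = 466.7 / 787.9 = 0.592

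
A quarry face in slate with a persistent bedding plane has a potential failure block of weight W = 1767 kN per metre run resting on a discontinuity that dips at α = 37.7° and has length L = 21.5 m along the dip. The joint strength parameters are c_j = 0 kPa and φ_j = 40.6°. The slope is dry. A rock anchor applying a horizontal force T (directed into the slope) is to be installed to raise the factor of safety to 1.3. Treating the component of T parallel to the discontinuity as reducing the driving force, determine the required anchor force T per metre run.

T = 133 kN/m

Resolving forces along and normal to the sliding plane, with the horizontal anchor force T adding T·sinα to the effective normal force and T·cosα acting up the plane against the driving force:
FS = [c_jL + (W cosα + T sinα) tanφ_j] / [W sinα − T cosα]
Without the anchor: N' = 1398.1 kN/m, driving T_d = 1080.6 kN/m, resisting R = 0·21.5 + 1398.1·tan40.6° = 1198.3 kN/m, FS = 1.11.
Setting FS = 1.3 and solving for T:
1.3·(1080.6 − T cos37.7°) = 1198.3 + T sin37.7°·tan40.6°
T·(sin37.7°·tan40.6° + 1.3·cos37.7°) = 1.3·1080.6 − 1198.3
T·(0.6115·0.8571 + 1.3·0.7912) = 1404.7 − 1198.3 = 206.4
T·1.5527 = 206.4
T = 132.9 kN/m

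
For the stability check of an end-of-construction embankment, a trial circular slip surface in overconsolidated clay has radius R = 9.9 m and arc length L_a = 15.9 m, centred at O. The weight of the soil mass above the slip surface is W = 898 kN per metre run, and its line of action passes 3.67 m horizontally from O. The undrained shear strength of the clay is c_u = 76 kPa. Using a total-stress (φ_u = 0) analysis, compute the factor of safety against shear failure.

FS = 3.63

Taking moments about the centre O, the resisting moment is provided by the undrained shear strength acting along the arc:
M_R = c_u·L_a·R = 76·15.90·9.9 = 11963.2 kN·m/m
M_D = W·d = 898·3.67 = 3295.7 kN·m/m
FS = M_R / M_D = 11963.2 / 3295.7 = 3.630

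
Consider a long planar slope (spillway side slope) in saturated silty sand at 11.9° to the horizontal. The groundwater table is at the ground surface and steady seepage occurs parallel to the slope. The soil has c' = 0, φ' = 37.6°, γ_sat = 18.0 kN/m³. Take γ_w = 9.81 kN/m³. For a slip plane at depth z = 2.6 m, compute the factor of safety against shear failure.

FS = 1.66

With seepage parallel to the slope and the water table at the surface, the effective normal stress on the slip plane uses the buoyant unit weight γ' = γ_sat − γ_w while the driving shear stress uses γ_sat:
FS = [c' + γ' z cos²β tanφ'] / [γ_sat z sinβ cosβ]
(For c' = 0 this reduces to FS = (γ'/γ_sat)·tanφ'/tanβ.)
γ' = 18.0 − 9.81 = 8.19 kN/m³
Numerator = 0.0 + 8.19·2.6·cos²11.9°·tan37.6° = 0.0 + 8.19·2.6·0.9575·0.7701 = 15.701 kPa
Denominator = 18.0·2.6·sin11.9°·cos11.9° = 18.0·2.6·0.2062·0.9785 = 9.443 kPa
FS = 15.701 / 9.443 = 1.663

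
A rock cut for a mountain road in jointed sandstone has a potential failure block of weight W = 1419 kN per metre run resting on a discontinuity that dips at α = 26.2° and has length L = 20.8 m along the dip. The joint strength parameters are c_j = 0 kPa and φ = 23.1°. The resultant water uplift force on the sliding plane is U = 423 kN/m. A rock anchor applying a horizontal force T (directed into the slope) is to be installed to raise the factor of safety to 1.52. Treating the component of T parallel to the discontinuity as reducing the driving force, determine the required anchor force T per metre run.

Resolving forces along and normal to the sliding plane, with the horizontal anchor force T adding T·sinα to the effective normal force and T·cosα acting up the plane against the driving force:
FS = [c_jL + (W cosα − U + T sinα) tanφ] / [W sinα − T cosα]
Without the anchor: N' = 850.2 kN/m, driving T_d = 626.5 kN/m, resisting R = 0·20.8 + 850.2·tan23.1° = 362.6 kN/m, FS = 0.58.
Setting FS = 1.52 and solving for T:
1.52·(626.5 − T cos26.2°) = 362.6 + T sin26.2°·tan23.1°
T·(sin26.2°·tan23.1° + 1.52·cos26.2°) = 1.52·626.5 − 362.6
T·(0.4415·0.4265 + 1.52·0.8973) = 952.3 − 362.6 = 589.6
T·1.5522 = 589.6
T = 379.9 kN/m

T = 380 kN/m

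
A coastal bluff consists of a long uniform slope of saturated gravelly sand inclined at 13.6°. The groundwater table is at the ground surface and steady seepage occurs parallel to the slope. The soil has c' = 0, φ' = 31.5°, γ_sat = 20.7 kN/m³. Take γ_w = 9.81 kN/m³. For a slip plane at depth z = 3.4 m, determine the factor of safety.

With seepage parallel to the slope and the water table at the surface, the effective normal stress on the slip plane uses the buoyant unit weight γ' = γ_sat − γ_w while the driving shear stress uses γ_sat:
FS = [c' + γ' z cos²β tanφ'] / [γ_sat z sinβ cosβ]
(For c' = 0 this reduces to FS = (γ'/γ_sat)·tanφ'/tanβ.)
γ' = 20.7 − 9.81 = 10.89 kN/m³
Numerator = 0.0 + 10.89·3.4·cos²13.6°·tan31.5° = 0.0 + 10.89·3.4·0.9447·0.6128 = 21.435 kPa
Denominator = 20.7·3.4·sin13.6°·cos13.6° = 20.7·3.4·0.2351·0.9720 = 16.085 kPa
FS = 21.435 / 16.085 = 1.333

FS = 1.33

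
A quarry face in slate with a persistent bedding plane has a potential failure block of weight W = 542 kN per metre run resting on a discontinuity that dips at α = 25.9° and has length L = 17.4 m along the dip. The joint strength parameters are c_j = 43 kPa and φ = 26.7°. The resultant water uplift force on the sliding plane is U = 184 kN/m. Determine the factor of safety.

FS = 3.81

Resolving the block weight along and normal to the plane and applying the Mohr–Coulomb strength on the joint:
N' = W cosα − U = 542·cos25.9° − 184 = 303.6 kN/m
Driving force T = W sinα = 542·sin25.9° = 236.7 kN/m
Resisting force R = c_j·L + N'·tanφ = 43·17.4 + 303.6·tan26.7° = 748.2 + 152.7 = 900.9 kN/m
FS = R / T = 900.9 / 236.7 = 3.805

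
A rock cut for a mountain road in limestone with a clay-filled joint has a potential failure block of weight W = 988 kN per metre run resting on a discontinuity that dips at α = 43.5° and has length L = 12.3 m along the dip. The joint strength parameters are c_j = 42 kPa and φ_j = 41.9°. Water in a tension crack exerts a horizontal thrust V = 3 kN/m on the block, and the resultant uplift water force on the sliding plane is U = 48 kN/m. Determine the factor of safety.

FS = 1.63

Resolving the block weight along and normal to the plane and applying the Mohr–Coulomb strength on the joint:
N' = W cosα − U − V sinα = 988·cos43.5° − 48 − 3·sin43.5° = 666.6 kN/m
Driving force T = W sinα + V cosα = 988·sin43.5° + 3·cos43.5° = 682.3 kN/m
Resisting force R = c_j·L + N'·tanφ_j = 42·12.3 + 666.6·tan41.9° = 516.6 + 598.1 = 1114.7 kN/m
FS = R / T = 1114.7 / 682.3 = 1.634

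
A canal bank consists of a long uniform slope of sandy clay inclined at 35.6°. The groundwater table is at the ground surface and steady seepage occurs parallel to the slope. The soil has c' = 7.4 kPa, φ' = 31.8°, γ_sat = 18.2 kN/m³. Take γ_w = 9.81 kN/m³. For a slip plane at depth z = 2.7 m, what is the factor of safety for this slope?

With seepage parallel to the slope and the water table at the surface, the effective normal stress on the slip plane uses the buoyant unit weight γ' = γ_sat − γ_w while the driving shear stress uses γ_sat:
FS = [c' + γ' z cos²β tanφ'] / [γ_sat z sinβ cosβ]
γ' = 18.2 − 9.81 = 8.39 kN/m³
Numerator = 7.4 + 8.39·2.7·cos²35.6°·tan31.8° = 7.4 + 8.39·2.7·0.6611·0.6200 = 16.686 kPa
Denominator = 18.2·2.7·sin35.6°·cos35.6° = 18.2·2.7·0.5821·0.8131 = 23.259 kPa
FS = 16.686 / 23.259 = 0.717

FS = 0.72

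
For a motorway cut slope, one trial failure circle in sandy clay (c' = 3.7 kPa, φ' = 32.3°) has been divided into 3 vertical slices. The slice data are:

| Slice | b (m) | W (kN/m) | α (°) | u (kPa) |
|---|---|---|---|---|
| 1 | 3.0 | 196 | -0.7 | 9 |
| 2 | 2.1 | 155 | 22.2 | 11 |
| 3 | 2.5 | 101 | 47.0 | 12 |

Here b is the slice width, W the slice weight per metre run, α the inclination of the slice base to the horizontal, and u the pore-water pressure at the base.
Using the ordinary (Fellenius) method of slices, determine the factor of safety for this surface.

FS = 1.77

Ordinary method of slices: FS = Σ[c'·Δl_i + (W_i cosα_i − u_i·Δl_i)·tanφ'] / Σ W_i sinα_i, with Δl_i = b_i / cosα_i.
Slice 1: Δl = 3.0/cos(-0.7°) = 3.000 m; N'_1 = 196·cos(-0.7°) − 9·3.000 = 169.0; c'Δl = 11.10; W sinα = -2.4
Slice 2: Δl = 2.1/cos22.2° = 2.268 m; N'_2 = 155·cos22.2° − 11·2.268 = 118.6; c'Δl = 8.39; W sinα = 58.6
Slice 3: Δl = 2.5/cos47.0° = 3.666 m; N'_3 = 101·cos47.0° − 12·3.666 = 24.9; c'Δl = 13.56; W sinα = 73.9
Σc'Δl = 33.1 kN/m; ΣN' = 312.4 kN/m; ΣW sinα = 130.0 kN/m
Resisting = 33.1 + 312.4·tan32.3° = 33.1 + 197.5 = 230.6 kN/m
FS = 230.6 / 130.0 = 1.773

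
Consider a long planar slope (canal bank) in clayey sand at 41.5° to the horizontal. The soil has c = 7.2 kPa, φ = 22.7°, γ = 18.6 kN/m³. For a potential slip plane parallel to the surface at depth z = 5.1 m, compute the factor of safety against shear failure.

For an infinite slope with a slip plane parallel to the surface (no pore pressure): FS = [c + γz cos²β tanφ] / [γz sinβ cosβ].
γz = 18.6·5.1 = 94.86 kN/m²
Numerator = 7.2 + 94.86·cos²41.5°·tan22.7° = 7.2 + 94.86·0.5609·0.4183 = 29.458 kPa
Denominator = 94.86·sin41.5°·cos41.5° = 94.86·0.6626·0.7490 = 47.076 kPa
FS = 29.458 / 47.076 = 0.626

FS = 0.63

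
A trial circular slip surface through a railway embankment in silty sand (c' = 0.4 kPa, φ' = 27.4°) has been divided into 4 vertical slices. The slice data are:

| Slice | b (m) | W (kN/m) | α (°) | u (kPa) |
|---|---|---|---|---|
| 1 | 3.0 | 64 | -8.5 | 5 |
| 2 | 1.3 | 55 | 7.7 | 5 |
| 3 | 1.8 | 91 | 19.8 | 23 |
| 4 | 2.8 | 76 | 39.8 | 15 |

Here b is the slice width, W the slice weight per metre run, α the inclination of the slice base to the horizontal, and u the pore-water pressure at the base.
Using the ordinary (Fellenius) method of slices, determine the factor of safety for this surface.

Ordinary method of slices: FS = Σ[c'·Δl_i + (W_i cosα_i − u_i·Δl_i)·tanφ'] / Σ W_i sinα_i, with Δl_i = b_i / cosα_i.
Slice 1: Δl = 3.0/cos(-8.5°) = 3.033 m; N'_1 = 64·cos(-8.5°) − 5·3.033 = 48.1; c'Δl = 1.21; W sinα = -9.5
Slice 2: Δl = 1.3/cos7.7° = 1.312 m; N'_2 = 55·cos7.7° − 5·1.312 = 47.9; c'Δl = 0.52; W sinα = 7.4
Slice 3: Δl = 1.8/cos19.8° = 1.913 m; N'_3 = 91·cos19.8° − 23·1.913 = 41.6; c'Δl = 0.77; W sinα = 30.8
Slice 4: Δl = 2.8/cos39.8° = 3.644 m; N'_4 = 76·cos39.8° − 15·3.644 = 3.7; c'Δl = 1.46; W sinα = 48.6
Σc'Δl = 4.0 kN/m; ΣN' = 141.4 kN/m; ΣW sinα = 77.4 kN/m
Resisting = 4.0 + 141.4·tan27.4° = 4.0 + 73.3 = 77.3 kN/m
FS = 77.3 / 77.4 = 0.998

FS = 1.00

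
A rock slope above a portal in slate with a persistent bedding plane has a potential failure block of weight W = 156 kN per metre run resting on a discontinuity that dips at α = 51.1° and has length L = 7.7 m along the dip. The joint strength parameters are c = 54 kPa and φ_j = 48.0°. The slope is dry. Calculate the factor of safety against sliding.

FS = 4.32

Resolving the block weight along and normal to the plane and applying the Mohr–Coulomb strength on the joint:
N' = W cosα = 156·cos51.1° = 98.0 kN/m
Driving force T = W sinα = 156·sin51.1° = 121.4 kN/m
Resisting force R = c·L + N'·tanφ_j = 54·7.7 + 98.0·tan48.0° = 415.8 + 108.8 = 524.6 kN/m
FS = R / T = 524.6 / 121.4 = 4.321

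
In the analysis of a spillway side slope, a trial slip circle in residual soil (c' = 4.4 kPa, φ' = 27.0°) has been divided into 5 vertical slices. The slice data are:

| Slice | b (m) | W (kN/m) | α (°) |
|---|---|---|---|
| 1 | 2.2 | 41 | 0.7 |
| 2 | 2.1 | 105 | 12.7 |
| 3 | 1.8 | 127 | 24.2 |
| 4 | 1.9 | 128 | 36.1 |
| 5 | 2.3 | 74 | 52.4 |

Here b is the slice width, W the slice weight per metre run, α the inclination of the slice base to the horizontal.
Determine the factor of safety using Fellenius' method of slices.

FS = 1.25

Ordinary method of slices: FS = Σ[c'·Δl_i + (W_i cosα_i)·tanφ'] / Σ W_i sinα_i, with Δl_i = b_i / cosα_i.
Slice 1: Δl = 2.2/cos0.7° = 2.200 m; N'_1 = 41·cos0.7° = 41.0; c'Δl = 9.68; W sinα = 0.5
Slice 2: Δl = 2.1/cos12.7° = 2.153 m; N'_2 = 105·cos12.7° = 102.4; c'Δl = 9.47; W sinα = 23.1
Slice 3: Δl = 1.8/cos24.2° = 1.973 m; N'_3 = 127·cos24.2° = 115.8; c'Δl = 8.68; W sinα = 52.1
Slice 4: Δl = 1.9/cos36.1° = 2.352 m; N'_4 = 128·cos36.1° = 103.4; c'Δl = 10.35; W sinα = 75.4
Slice 5: Δl = 2.3/cos52.4° = 3.770 m; N'_5 = 74·cos52.4° = 45.2; c'Δl = 16.59; W sinα = 58.6
Σc'Δl = 54.8 kN/m; ΣN' = 407.8 kN/m; ΣW sinα = 209.7 kN/m
Resisting = 54.8 + 407.8·tan27.0° = 54.8 + 207.8 = 262.6 kN/m
FS = 262.6 / 209.7 = 1.252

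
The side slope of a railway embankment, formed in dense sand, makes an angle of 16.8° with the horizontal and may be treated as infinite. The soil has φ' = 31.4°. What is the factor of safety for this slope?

FS = 2.02

For a dry cohesionless infinite slope the factor of safety is FS = tanφ' / tanβ.
FS = tan31.4° / tan16.8° = 0.6104 / 0.3019 = 2.022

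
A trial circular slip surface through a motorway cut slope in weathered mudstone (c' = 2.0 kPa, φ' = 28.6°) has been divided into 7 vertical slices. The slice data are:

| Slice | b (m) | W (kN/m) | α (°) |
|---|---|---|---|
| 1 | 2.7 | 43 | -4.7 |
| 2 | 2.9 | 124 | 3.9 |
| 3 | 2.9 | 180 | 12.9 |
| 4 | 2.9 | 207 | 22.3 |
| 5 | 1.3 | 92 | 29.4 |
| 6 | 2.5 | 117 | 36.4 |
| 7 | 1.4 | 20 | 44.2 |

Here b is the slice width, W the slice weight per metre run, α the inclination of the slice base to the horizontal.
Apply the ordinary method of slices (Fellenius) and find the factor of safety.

Ordinary method of slices: FS = Σ[c'·Δl_i + (W_i cosα_i)·tanφ'] / Σ W_i sinα_i, with Δl_i = b_i / cosα_i.
Slice 1: Δl = 2.7/cos(-4.7°) = 2.709 m; N'_1 = 43·cos(-4.7°) = 42.9; c'Δl = 5.42; W sinα = -3.5
Slice 2: Δl = 2.9/cos3.9° = 2.907 m; N'_2 = 124·cos3.9° = 123.7; c'Δl = 5.81; W sinα = 8.4
Slice 3: Δl = 2.9/cos12.9° = 2.975 m; N'_3 = 180·cos12.9° = 175.5; c'Δl = 5.95; W sinα = 40.2
Slice 4: Δl = 2.9/cos22.3° = 3.134 m; N'_4 = 207·cos22.3° = 191.5; c'Δl = 6.27; W sinα = 78.5
Slice 5: Δl = 1.3/cos29.4° = 1.492 m; N'_5 = 92·cos29.4° = 80.2; c'Δl = 2.98; W sinα = 45.2
Slice 6: Δl = 2.5/cos36.4° = 3.106 m; N'_6 = 117·cos36.4° = 94.2; c'Δl = 6.21; W sinα = 69.4
Slice 7: Δl = 1.4/cos44.2° = 1.953 m; N'_7 = 20·cos44.2° = 14.3; c'Δl = 3.91; W sinα = 13.9
Σc'Δl = 36.6 kN/m; ΣN' = 722.2 kN/m; ΣW sinα = 252.2 kN/m
Resisting = 36.6 + 722.2·tan28.6° = 36.6 + 393.8 = 430.3 kN/m
FS = 430.3 / 252.2 = 1.706

FS = 1.71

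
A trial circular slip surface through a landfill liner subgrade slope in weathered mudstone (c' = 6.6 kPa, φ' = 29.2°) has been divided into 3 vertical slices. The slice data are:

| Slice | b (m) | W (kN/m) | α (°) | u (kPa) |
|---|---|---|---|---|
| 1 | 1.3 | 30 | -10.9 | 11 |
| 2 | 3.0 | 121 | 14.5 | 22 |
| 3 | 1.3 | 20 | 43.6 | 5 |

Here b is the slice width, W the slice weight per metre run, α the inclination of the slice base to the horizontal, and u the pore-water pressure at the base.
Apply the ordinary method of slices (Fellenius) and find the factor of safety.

Ordinary method of slices: FS = Σ[c'·Δl_i + (W_i cosα_i − u_i·Δl_i)·tanφ'] / Σ W_i sinα_i, with Δl_i = b_i / cosα_i.
Slice 1: Δl = 1.3/cos(-10.9°) = 1.324 m; N'_1 = 30·cos(-10.9°) − 11·1.324 = 14.9; c'Δl = 8.74; W sinα = -5.7
Slice 2: Δl = 3.0/cos14.5° = 3.099 m; N'_2 = 121·cos14.5° − 22·3.099 = 49.0; c'Δl = 20.45; W sinα = 30.3
Slice 3: Δl = 1.3/cos43.6° = 1.795 m; N'_3 = 20·cos43.6° − 5·1.795 = 5.5; c'Δl = 11.85; W sinα = 13.8
Σc'Δl = 41.0 kN/m; ΣN' = 69.4 kN/m; ΣW sinα = 38.4 kN/m
Resisting = 41.0 + 69.4·tan29.2° = 41.0 + 38.8 = 79.8 kN/m
FS = 79.8 / 38.4 = 2.078

FS = 2.08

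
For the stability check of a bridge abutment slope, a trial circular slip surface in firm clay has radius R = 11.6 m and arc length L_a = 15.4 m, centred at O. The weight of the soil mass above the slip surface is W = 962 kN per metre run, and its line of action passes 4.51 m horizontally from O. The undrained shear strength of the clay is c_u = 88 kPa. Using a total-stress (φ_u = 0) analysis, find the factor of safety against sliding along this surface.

FS = 3.62

Taking moments about the centre O, the resisting moment is provided by the undrained shear strength acting along the arc:
M_R = c_u·L_a·R = 88·15.40·11.6 = 15720.3 kN·m/m
M_D = W·d = 962·4.51 = 4338.6 kN·m/m
FS = M_R / M_D = 15720.3 / 4338.6 = 3.623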